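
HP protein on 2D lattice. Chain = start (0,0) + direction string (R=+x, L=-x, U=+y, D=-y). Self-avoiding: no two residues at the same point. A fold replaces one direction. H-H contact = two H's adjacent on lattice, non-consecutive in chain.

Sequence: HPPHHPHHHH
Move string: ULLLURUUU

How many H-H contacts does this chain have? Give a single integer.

Answer: 1

Derivation:
Positions: [(0, 0), (0, 1), (-1, 1), (-2, 1), (-3, 1), (-3, 2), (-2, 2), (-2, 3), (-2, 4), (-2, 5)]
H-H contact: residue 3 @(-2,1) - residue 6 @(-2, 2)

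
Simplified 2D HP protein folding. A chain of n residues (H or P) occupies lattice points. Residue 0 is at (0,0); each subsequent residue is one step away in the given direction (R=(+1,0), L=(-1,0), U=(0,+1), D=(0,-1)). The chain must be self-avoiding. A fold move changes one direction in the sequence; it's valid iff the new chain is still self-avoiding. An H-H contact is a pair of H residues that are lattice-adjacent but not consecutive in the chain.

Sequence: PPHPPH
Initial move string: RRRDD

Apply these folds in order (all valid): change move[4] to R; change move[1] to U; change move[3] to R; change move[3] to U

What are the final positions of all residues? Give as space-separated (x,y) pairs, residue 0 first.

Initial moves: RRRDD
Fold: move[4]->R => RRRDR (positions: [(0, 0), (1, 0), (2, 0), (3, 0), (3, -1), (4, -1)])
Fold: move[1]->U => RURDR (positions: [(0, 0), (1, 0), (1, 1), (2, 1), (2, 0), (3, 0)])
Fold: move[3]->R => RURRR (positions: [(0, 0), (1, 0), (1, 1), (2, 1), (3, 1), (4, 1)])
Fold: move[3]->U => RURUR (positions: [(0, 0), (1, 0), (1, 1), (2, 1), (2, 2), (3, 2)])

Answer: (0,0) (1,0) (1,1) (2,1) (2,2) (3,2)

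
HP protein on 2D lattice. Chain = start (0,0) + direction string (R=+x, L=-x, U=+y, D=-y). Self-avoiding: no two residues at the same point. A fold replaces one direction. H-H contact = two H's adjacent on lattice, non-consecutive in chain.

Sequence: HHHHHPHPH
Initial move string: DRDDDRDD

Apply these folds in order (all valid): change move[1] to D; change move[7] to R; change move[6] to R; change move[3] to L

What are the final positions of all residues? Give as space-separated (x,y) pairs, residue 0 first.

Answer: (0,0) (0,-1) (0,-2) (0,-3) (-1,-3) (-1,-4) (0,-4) (1,-4) (2,-4)

Derivation:
Initial moves: DRDDDRDD
Fold: move[1]->D => DDDDDRDD (positions: [(0, 0), (0, -1), (0, -2), (0, -3), (0, -4), (0, -5), (1, -5), (1, -6), (1, -7)])
Fold: move[7]->R => DDDDDRDR (positions: [(0, 0), (0, -1), (0, -2), (0, -3), (0, -4), (0, -5), (1, -5), (1, -6), (2, -6)])
Fold: move[6]->R => DDDDDRRR (positions: [(0, 0), (0, -1), (0, -2), (0, -3), (0, -4), (0, -5), (1, -5), (2, -5), (3, -5)])
Fold: move[3]->L => DDDLDRRR (positions: [(0, 0), (0, -1), (0, -2), (0, -3), (-1, -3), (-1, -4), (0, -4), (1, -4), (2, -4)])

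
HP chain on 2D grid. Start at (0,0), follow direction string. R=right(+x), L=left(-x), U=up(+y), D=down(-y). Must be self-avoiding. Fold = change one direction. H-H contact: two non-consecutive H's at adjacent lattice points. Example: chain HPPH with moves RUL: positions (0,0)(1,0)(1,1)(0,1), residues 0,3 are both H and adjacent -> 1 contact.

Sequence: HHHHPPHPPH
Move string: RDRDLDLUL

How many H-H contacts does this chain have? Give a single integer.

Positions: [(0, 0), (1, 0), (1, -1), (2, -1), (2, -2), (1, -2), (1, -3), (0, -3), (0, -2), (-1, -2)]
No H-H contacts found.

Answer: 0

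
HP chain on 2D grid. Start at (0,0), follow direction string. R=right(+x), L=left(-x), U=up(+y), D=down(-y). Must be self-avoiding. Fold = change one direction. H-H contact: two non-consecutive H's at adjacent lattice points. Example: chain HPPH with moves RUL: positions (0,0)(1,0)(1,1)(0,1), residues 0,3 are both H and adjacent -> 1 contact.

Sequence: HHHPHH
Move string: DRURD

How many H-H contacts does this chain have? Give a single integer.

Answer: 1

Derivation:
Positions: [(0, 0), (0, -1), (1, -1), (1, 0), (2, 0), (2, -1)]
H-H contact: residue 2 @(1,-1) - residue 5 @(2, -1)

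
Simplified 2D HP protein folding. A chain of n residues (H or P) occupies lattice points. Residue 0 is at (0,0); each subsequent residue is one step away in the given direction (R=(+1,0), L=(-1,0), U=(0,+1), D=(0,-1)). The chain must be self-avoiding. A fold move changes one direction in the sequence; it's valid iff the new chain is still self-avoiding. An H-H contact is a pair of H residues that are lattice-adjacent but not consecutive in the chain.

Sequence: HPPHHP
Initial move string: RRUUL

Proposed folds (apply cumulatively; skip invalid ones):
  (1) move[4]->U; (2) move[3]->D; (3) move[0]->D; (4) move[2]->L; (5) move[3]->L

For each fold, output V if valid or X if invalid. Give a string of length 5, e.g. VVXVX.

Answer: VXVXX

Derivation:
Initial: RRUUL -> [(0, 0), (1, 0), (2, 0), (2, 1), (2, 2), (1, 2)]
Fold 1: move[4]->U => RRUUU VALID
Fold 2: move[3]->D => RRUDU INVALID (collision), skipped
Fold 3: move[0]->D => DRUUU VALID
Fold 4: move[2]->L => DRLUU INVALID (collision), skipped
Fold 5: move[3]->L => DRULU INVALID (collision), skipped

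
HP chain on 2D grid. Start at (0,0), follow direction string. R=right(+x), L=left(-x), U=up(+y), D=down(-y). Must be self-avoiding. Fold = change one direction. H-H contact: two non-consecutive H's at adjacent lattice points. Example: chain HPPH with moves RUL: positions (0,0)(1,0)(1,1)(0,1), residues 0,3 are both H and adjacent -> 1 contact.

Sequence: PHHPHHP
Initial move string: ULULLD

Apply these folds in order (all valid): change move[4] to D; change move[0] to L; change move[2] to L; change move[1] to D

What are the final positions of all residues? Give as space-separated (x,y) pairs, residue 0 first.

Answer: (0,0) (-1,0) (-1,-1) (-2,-1) (-3,-1) (-3,-2) (-3,-3)

Derivation:
Initial moves: ULULLD
Fold: move[4]->D => ULULDD (positions: [(0, 0), (0, 1), (-1, 1), (-1, 2), (-2, 2), (-2, 1), (-2, 0)])
Fold: move[0]->L => LLULDD (positions: [(0, 0), (-1, 0), (-2, 0), (-2, 1), (-3, 1), (-3, 0), (-3, -1)])
Fold: move[2]->L => LLLLDD (positions: [(0, 0), (-1, 0), (-2, 0), (-3, 0), (-4, 0), (-4, -1), (-4, -2)])
Fold: move[1]->D => LDLLDD (positions: [(0, 0), (-1, 0), (-1, -1), (-2, -1), (-3, -1), (-3, -2), (-3, -3)])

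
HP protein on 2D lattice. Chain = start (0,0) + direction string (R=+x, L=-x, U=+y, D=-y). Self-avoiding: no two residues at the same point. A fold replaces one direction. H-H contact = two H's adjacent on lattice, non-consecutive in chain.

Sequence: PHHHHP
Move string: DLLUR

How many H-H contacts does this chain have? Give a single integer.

Answer: 0

Derivation:
Positions: [(0, 0), (0, -1), (-1, -1), (-2, -1), (-2, 0), (-1, 0)]
No H-H contacts found.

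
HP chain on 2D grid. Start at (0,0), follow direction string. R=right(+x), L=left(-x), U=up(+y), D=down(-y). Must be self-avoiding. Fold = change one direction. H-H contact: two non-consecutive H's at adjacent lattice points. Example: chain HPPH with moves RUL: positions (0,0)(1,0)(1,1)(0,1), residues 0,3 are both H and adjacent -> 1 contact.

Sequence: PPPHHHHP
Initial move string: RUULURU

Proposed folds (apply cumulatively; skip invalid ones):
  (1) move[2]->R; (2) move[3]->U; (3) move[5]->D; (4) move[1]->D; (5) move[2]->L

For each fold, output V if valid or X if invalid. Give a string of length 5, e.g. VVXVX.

Answer: XVXXV

Derivation:
Initial: RUULURU -> [(0, 0), (1, 0), (1, 1), (1, 2), (0, 2), (0, 3), (1, 3), (1, 4)]
Fold 1: move[2]->R => RURLURU INVALID (collision), skipped
Fold 2: move[3]->U => RUUUURU VALID
Fold 3: move[5]->D => RUUUUDU INVALID (collision), skipped
Fold 4: move[1]->D => RDUUURU INVALID (collision), skipped
Fold 5: move[2]->L => RULUURU VALID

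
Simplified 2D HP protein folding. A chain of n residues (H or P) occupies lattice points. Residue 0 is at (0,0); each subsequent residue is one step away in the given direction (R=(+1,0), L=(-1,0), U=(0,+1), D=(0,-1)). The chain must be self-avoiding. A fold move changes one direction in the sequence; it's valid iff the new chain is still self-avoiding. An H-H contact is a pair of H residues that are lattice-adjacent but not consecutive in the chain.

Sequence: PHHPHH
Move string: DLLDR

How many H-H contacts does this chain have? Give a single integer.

Answer: 1

Derivation:
Positions: [(0, 0), (0, -1), (-1, -1), (-2, -1), (-2, -2), (-1, -2)]
H-H contact: residue 2 @(-1,-1) - residue 5 @(-1, -2)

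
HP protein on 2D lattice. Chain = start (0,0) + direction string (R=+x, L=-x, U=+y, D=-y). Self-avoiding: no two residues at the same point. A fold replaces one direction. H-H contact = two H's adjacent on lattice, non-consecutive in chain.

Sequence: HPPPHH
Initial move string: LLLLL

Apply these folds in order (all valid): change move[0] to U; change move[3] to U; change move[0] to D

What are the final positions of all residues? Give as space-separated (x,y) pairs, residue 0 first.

Answer: (0,0) (0,-1) (-1,-1) (-2,-1) (-2,0) (-3,0)

Derivation:
Initial moves: LLLLL
Fold: move[0]->U => ULLLL (positions: [(0, 0), (0, 1), (-1, 1), (-2, 1), (-3, 1), (-4, 1)])
Fold: move[3]->U => ULLUL (positions: [(0, 0), (0, 1), (-1, 1), (-2, 1), (-2, 2), (-3, 2)])
Fold: move[0]->D => DLLUL (positions: [(0, 0), (0, -1), (-1, -1), (-2, -1), (-2, 0), (-3, 0)])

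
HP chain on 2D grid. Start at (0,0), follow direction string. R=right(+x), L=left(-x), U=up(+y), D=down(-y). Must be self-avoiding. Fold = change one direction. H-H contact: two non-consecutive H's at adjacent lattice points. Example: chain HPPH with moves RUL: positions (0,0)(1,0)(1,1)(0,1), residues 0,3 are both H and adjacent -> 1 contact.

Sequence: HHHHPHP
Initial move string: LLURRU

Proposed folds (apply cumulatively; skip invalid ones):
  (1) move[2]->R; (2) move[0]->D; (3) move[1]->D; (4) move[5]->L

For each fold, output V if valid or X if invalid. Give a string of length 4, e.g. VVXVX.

Initial: LLURRU -> [(0, 0), (-1, 0), (-2, 0), (-2, 1), (-1, 1), (0, 1), (0, 2)]
Fold 1: move[2]->R => LLRRRU INVALID (collision), skipped
Fold 2: move[0]->D => DLURRU INVALID (collision), skipped
Fold 3: move[1]->D => LDURRU INVALID (collision), skipped
Fold 4: move[5]->L => LLURRL INVALID (collision), skipped

Answer: XXXX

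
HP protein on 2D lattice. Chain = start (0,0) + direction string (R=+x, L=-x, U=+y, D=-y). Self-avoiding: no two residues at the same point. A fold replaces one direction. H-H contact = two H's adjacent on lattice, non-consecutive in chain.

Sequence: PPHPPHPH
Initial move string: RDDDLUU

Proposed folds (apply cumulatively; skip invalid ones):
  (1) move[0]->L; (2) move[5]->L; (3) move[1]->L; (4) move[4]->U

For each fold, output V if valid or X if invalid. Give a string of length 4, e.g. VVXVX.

Answer: VVVX

Derivation:
Initial: RDDDLUU -> [(0, 0), (1, 0), (1, -1), (1, -2), (1, -3), (0, -3), (0, -2), (0, -1)]
Fold 1: move[0]->L => LDDDLUU VALID
Fold 2: move[5]->L => LDDDLLU VALID
Fold 3: move[1]->L => LLDDLLU VALID
Fold 4: move[4]->U => LLDDULU INVALID (collision), skipped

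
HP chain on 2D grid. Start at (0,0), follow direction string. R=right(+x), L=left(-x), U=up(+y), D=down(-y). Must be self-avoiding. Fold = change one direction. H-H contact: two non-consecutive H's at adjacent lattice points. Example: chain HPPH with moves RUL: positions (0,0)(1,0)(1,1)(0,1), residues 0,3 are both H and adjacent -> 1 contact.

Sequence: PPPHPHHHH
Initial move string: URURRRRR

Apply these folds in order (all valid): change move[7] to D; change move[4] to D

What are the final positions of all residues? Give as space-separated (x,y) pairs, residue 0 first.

Initial moves: URURRRRR
Fold: move[7]->D => URURRRRD (positions: [(0, 0), (0, 1), (1, 1), (1, 2), (2, 2), (3, 2), (4, 2), (5, 2), (5, 1)])
Fold: move[4]->D => URURDRRD (positions: [(0, 0), (0, 1), (1, 1), (1, 2), (2, 2), (2, 1), (3, 1), (4, 1), (4, 0)])

Answer: (0,0) (0,1) (1,1) (1,2) (2,2) (2,1) (3,1) (4,1) (4,0)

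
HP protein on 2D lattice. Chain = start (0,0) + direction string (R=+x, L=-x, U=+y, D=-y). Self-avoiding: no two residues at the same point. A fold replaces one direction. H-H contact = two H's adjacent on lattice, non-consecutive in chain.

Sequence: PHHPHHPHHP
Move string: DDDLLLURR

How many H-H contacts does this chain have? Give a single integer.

Positions: [(0, 0), (0, -1), (0, -2), (0, -3), (-1, -3), (-2, -3), (-3, -3), (-3, -2), (-2, -2), (-1, -2)]
H-H contact: residue 5 @(-2,-3) - residue 8 @(-2, -2)

Answer: 1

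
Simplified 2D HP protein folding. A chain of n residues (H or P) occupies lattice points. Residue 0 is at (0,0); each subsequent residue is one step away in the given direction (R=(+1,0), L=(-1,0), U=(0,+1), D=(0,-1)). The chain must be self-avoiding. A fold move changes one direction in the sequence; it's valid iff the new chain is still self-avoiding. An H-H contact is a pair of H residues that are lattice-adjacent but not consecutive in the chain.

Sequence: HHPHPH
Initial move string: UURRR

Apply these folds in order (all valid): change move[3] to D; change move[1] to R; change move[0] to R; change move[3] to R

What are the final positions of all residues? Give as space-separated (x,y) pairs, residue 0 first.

Answer: (0,0) (1,0) (2,0) (3,0) (4,0) (5,0)

Derivation:
Initial moves: UURRR
Fold: move[3]->D => UURDR (positions: [(0, 0), (0, 1), (0, 2), (1, 2), (1, 1), (2, 1)])
Fold: move[1]->R => URRDR (positions: [(0, 0), (0, 1), (1, 1), (2, 1), (2, 0), (3, 0)])
Fold: move[0]->R => RRRDR (positions: [(0, 0), (1, 0), (2, 0), (3, 0), (3, -1), (4, -1)])
Fold: move[3]->R => RRRRR (positions: [(0, 0), (1, 0), (2, 0), (3, 0), (4, 0), (5, 0)])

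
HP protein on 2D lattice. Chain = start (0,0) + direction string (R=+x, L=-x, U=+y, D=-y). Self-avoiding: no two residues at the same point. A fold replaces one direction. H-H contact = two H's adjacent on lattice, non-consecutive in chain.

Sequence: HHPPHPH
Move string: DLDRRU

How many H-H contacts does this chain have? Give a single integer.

Positions: [(0, 0), (0, -1), (-1, -1), (-1, -2), (0, -2), (1, -2), (1, -1)]
H-H contact: residue 1 @(0,-1) - residue 6 @(1, -1)
H-H contact: residue 1 @(0,-1) - residue 4 @(0, -2)

Answer: 2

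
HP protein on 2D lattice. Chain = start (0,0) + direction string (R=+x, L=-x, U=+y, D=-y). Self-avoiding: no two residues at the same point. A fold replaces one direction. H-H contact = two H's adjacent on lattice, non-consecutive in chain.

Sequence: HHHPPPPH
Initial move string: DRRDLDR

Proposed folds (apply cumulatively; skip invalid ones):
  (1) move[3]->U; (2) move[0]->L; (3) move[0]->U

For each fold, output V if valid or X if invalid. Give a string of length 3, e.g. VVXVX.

Initial: DRRDLDR -> [(0, 0), (0, -1), (1, -1), (2, -1), (2, -2), (1, -2), (1, -3), (2, -3)]
Fold 1: move[3]->U => DRRULDR INVALID (collision), skipped
Fold 2: move[0]->L => LRRDLDR INVALID (collision), skipped
Fold 3: move[0]->U => URRDLDR VALID

Answer: XXV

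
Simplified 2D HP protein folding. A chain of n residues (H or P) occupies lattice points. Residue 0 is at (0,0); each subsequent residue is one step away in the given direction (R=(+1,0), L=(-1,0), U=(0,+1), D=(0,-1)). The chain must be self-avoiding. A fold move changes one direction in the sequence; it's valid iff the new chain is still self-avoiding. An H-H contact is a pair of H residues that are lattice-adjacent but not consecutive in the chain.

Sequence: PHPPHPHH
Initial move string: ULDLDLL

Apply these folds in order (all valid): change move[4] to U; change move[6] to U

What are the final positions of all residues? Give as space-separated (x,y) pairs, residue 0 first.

Answer: (0,0) (0,1) (-1,1) (-1,0) (-2,0) (-2,1) (-3,1) (-3,2)

Derivation:
Initial moves: ULDLDLL
Fold: move[4]->U => ULDLULL (positions: [(0, 0), (0, 1), (-1, 1), (-1, 0), (-2, 0), (-2, 1), (-3, 1), (-4, 1)])
Fold: move[6]->U => ULDLULU (positions: [(0, 0), (0, 1), (-1, 1), (-1, 0), (-2, 0), (-2, 1), (-3, 1), (-3, 2)])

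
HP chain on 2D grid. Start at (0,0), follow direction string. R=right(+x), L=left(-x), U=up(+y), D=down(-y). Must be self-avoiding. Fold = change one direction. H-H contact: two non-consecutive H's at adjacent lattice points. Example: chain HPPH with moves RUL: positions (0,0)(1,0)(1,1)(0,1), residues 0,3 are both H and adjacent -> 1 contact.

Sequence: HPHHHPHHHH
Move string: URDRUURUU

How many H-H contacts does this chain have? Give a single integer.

Positions: [(0, 0), (0, 1), (1, 1), (1, 0), (2, 0), (2, 1), (2, 2), (3, 2), (3, 3), (3, 4)]
H-H contact: residue 0 @(0,0) - residue 3 @(1, 0)

Answer: 1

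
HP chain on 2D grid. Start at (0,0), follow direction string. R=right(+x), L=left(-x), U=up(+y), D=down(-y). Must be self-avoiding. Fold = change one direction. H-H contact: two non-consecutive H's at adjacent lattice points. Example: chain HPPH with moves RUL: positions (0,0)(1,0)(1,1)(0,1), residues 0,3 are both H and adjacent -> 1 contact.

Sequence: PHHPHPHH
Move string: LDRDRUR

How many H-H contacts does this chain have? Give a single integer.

Positions: [(0, 0), (-1, 0), (-1, -1), (0, -1), (0, -2), (1, -2), (1, -1), (2, -1)]
No H-H contacts found.

Answer: 0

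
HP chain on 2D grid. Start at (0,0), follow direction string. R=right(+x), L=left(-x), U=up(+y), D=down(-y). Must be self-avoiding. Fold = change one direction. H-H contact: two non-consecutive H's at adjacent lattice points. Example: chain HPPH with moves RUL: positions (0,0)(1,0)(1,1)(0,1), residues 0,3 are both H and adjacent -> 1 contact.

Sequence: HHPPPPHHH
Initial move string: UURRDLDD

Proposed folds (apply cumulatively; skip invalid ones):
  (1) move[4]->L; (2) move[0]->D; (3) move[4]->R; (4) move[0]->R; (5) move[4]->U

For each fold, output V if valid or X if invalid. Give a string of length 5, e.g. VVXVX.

Initial: UURRDLDD -> [(0, 0), (0, 1), (0, 2), (1, 2), (2, 2), (2, 1), (1, 1), (1, 0), (1, -1)]
Fold 1: move[4]->L => UURRLLDD INVALID (collision), skipped
Fold 2: move[0]->D => DURRDLDD INVALID (collision), skipped
Fold 3: move[4]->R => UURRRLDD INVALID (collision), skipped
Fold 4: move[0]->R => RURRDLDD VALID
Fold 5: move[4]->U => RURRULDD INVALID (collision), skipped

Answer: XXXVX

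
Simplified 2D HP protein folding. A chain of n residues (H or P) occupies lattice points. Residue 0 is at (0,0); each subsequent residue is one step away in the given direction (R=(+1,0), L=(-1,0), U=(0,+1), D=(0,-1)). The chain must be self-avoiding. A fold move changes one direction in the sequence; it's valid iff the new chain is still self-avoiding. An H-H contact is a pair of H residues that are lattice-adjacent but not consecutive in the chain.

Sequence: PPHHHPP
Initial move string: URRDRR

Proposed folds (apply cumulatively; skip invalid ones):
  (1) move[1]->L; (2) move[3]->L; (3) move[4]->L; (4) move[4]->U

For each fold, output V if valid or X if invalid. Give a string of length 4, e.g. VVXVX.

Answer: XXXX

Derivation:
Initial: URRDRR -> [(0, 0), (0, 1), (1, 1), (2, 1), (2, 0), (3, 0), (4, 0)]
Fold 1: move[1]->L => ULRDRR INVALID (collision), skipped
Fold 2: move[3]->L => URRLRR INVALID (collision), skipped
Fold 3: move[4]->L => URRDLR INVALID (collision), skipped
Fold 4: move[4]->U => URRDUR INVALID (collision), skipped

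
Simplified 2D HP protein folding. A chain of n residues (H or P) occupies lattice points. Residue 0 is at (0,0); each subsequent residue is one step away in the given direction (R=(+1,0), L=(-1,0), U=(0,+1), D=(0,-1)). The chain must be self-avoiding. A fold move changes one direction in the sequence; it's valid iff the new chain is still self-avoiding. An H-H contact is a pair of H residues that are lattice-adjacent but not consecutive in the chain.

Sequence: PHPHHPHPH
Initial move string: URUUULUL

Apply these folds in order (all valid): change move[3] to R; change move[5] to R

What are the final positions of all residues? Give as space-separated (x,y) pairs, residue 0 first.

Answer: (0,0) (0,1) (1,1) (1,2) (2,2) (2,3) (3,3) (3,4) (2,4)

Derivation:
Initial moves: URUUULUL
Fold: move[3]->R => URURULUL (positions: [(0, 0), (0, 1), (1, 1), (1, 2), (2, 2), (2, 3), (1, 3), (1, 4), (0, 4)])
Fold: move[5]->R => URURURUL (positions: [(0, 0), (0, 1), (1, 1), (1, 2), (2, 2), (2, 3), (3, 3), (3, 4), (2, 4)])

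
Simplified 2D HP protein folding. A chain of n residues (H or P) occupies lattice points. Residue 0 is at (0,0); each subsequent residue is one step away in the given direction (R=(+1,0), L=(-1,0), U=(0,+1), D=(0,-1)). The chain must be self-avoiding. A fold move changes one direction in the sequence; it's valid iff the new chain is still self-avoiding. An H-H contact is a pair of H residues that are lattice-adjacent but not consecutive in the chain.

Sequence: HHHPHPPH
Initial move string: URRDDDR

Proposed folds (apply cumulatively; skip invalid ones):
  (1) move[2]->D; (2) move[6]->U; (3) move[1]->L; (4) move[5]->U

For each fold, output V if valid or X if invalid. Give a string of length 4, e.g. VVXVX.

Answer: VXVX

Derivation:
Initial: URRDDDR -> [(0, 0), (0, 1), (1, 1), (2, 1), (2, 0), (2, -1), (2, -2), (3, -2)]
Fold 1: move[2]->D => URDDDDR VALID
Fold 2: move[6]->U => URDDDDU INVALID (collision), skipped
Fold 3: move[1]->L => ULDDDDR VALID
Fold 4: move[5]->U => ULDDDUR INVALID (collision), skipped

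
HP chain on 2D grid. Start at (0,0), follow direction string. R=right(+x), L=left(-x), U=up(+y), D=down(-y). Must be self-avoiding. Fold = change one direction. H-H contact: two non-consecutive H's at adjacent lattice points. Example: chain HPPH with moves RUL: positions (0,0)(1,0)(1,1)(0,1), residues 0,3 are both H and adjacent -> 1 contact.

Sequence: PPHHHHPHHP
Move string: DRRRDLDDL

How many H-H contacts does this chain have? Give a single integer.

Answer: 0

Derivation:
Positions: [(0, 0), (0, -1), (1, -1), (2, -1), (3, -1), (3, -2), (2, -2), (2, -3), (2, -4), (1, -4)]
No H-H contacts found.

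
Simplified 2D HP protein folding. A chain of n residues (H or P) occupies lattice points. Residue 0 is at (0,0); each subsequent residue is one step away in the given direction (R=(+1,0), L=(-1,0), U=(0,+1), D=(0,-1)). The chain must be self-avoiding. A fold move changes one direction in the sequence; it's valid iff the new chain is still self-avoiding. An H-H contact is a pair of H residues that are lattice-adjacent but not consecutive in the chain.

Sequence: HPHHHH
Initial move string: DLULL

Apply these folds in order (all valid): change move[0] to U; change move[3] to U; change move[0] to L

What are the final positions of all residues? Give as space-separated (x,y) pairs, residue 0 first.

Answer: (0,0) (-1,0) (-2,0) (-2,1) (-2,2) (-3,2)

Derivation:
Initial moves: DLULL
Fold: move[0]->U => ULULL (positions: [(0, 0), (0, 1), (-1, 1), (-1, 2), (-2, 2), (-3, 2)])
Fold: move[3]->U => ULUUL (positions: [(0, 0), (0, 1), (-1, 1), (-1, 2), (-1, 3), (-2, 3)])
Fold: move[0]->L => LLUUL (positions: [(0, 0), (-1, 0), (-2, 0), (-2, 1), (-2, 2), (-3, 2)])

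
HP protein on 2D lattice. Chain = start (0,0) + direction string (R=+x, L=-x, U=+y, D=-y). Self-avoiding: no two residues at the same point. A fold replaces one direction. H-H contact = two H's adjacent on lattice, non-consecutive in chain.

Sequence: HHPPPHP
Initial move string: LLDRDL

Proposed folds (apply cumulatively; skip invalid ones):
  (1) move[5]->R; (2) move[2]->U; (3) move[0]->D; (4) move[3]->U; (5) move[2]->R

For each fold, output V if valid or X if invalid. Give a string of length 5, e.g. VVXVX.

Answer: VXVXX

Derivation:
Initial: LLDRDL -> [(0, 0), (-1, 0), (-2, 0), (-2, -1), (-1, -1), (-1, -2), (-2, -2)]
Fold 1: move[5]->R => LLDRDR VALID
Fold 2: move[2]->U => LLURDR INVALID (collision), skipped
Fold 3: move[0]->D => DLDRDR VALID
Fold 4: move[3]->U => DLDUDR INVALID (collision), skipped
Fold 5: move[2]->R => DLRRDR INVALID (collision), skipped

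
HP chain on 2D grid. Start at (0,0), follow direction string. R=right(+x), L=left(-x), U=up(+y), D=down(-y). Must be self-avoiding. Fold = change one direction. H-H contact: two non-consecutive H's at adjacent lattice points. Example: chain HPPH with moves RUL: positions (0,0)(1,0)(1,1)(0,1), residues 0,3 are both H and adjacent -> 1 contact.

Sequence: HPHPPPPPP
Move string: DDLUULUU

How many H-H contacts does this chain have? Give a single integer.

Positions: [(0, 0), (0, -1), (0, -2), (-1, -2), (-1, -1), (-1, 0), (-2, 0), (-2, 1), (-2, 2)]
No H-H contacts found.

Answer: 0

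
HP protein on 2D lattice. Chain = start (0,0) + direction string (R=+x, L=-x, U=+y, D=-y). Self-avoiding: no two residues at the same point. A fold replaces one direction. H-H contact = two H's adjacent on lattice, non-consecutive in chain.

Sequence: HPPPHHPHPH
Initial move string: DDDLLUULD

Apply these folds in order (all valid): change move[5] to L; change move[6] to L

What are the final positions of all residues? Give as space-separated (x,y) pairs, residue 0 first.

Answer: (0,0) (0,-1) (0,-2) (0,-3) (-1,-3) (-2,-3) (-3,-3) (-4,-3) (-5,-3) (-5,-4)

Derivation:
Initial moves: DDDLLUULD
Fold: move[5]->L => DDDLLLULD (positions: [(0, 0), (0, -1), (0, -2), (0, -3), (-1, -3), (-2, -3), (-3, -3), (-3, -2), (-4, -2), (-4, -3)])
Fold: move[6]->L => DDDLLLLLD (positions: [(0, 0), (0, -1), (0, -2), (0, -3), (-1, -3), (-2, -3), (-3, -3), (-4, -3), (-5, -3), (-5, -4)])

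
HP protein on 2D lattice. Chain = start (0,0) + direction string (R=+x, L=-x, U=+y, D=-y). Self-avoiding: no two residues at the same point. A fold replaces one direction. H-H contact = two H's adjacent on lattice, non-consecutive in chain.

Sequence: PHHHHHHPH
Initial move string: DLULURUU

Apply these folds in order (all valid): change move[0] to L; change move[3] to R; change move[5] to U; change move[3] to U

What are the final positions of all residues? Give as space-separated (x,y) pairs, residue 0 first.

Initial moves: DLULURUU
Fold: move[0]->L => LLULURUU (positions: [(0, 0), (-1, 0), (-2, 0), (-2, 1), (-3, 1), (-3, 2), (-2, 2), (-2, 3), (-2, 4)])
Fold: move[3]->R => LLURURUU (positions: [(0, 0), (-1, 0), (-2, 0), (-2, 1), (-1, 1), (-1, 2), (0, 2), (0, 3), (0, 4)])
Fold: move[5]->U => LLURUUUU (positions: [(0, 0), (-1, 0), (-2, 0), (-2, 1), (-1, 1), (-1, 2), (-1, 3), (-1, 4), (-1, 5)])
Fold: move[3]->U => LLUUUUUU (positions: [(0, 0), (-1, 0), (-2, 0), (-2, 1), (-2, 2), (-2, 3), (-2, 4), (-2, 5), (-2, 6)])

Answer: (0,0) (-1,0) (-2,0) (-2,1) (-2,2) (-2,3) (-2,4) (-2,5) (-2,6)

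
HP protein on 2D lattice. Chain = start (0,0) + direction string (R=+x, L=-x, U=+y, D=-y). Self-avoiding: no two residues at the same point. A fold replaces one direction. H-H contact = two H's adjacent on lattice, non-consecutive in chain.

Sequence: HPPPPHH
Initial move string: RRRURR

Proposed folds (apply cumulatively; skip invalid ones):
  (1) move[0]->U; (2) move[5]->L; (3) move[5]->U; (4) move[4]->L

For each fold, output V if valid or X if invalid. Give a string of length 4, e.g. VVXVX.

Answer: VXVV

Derivation:
Initial: RRRURR -> [(0, 0), (1, 0), (2, 0), (3, 0), (3, 1), (4, 1), (5, 1)]
Fold 1: move[0]->U => URRURR VALID
Fold 2: move[5]->L => URRURL INVALID (collision), skipped
Fold 3: move[5]->U => URRURU VALID
Fold 4: move[4]->L => URRULU VALID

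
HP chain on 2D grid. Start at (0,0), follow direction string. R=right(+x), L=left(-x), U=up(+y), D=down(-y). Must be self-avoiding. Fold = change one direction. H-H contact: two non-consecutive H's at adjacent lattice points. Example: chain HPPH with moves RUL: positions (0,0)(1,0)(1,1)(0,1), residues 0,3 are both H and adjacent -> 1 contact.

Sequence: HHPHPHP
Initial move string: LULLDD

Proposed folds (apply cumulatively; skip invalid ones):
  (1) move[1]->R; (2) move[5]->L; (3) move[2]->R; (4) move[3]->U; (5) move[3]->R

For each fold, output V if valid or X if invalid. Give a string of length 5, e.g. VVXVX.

Answer: XVXXX

Derivation:
Initial: LULLDD -> [(0, 0), (-1, 0), (-1, 1), (-2, 1), (-3, 1), (-3, 0), (-3, -1)]
Fold 1: move[1]->R => LRLLDD INVALID (collision), skipped
Fold 2: move[5]->L => LULLDL VALID
Fold 3: move[2]->R => LURLDL INVALID (collision), skipped
Fold 4: move[3]->U => LULUDL INVALID (collision), skipped
Fold 5: move[3]->R => LULRDL INVALID (collision), skipped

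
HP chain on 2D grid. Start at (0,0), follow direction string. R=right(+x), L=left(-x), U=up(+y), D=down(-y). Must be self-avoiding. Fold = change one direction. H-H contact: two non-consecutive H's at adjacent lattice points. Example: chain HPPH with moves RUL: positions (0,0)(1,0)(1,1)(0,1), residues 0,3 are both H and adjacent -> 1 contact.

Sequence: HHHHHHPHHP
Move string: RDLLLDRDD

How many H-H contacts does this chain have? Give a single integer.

Answer: 2

Derivation:
Positions: [(0, 0), (1, 0), (1, -1), (0, -1), (-1, -1), (-2, -1), (-2, -2), (-1, -2), (-1, -3), (-1, -4)]
H-H contact: residue 0 @(0,0) - residue 3 @(0, -1)
H-H contact: residue 4 @(-1,-1) - residue 7 @(-1, -2)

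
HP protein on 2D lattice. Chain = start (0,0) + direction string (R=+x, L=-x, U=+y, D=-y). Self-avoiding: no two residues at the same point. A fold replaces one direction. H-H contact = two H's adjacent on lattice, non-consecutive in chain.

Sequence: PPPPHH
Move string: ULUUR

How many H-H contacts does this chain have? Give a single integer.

Answer: 0

Derivation:
Positions: [(0, 0), (0, 1), (-1, 1), (-1, 2), (-1, 3), (0, 3)]
No H-H contacts found.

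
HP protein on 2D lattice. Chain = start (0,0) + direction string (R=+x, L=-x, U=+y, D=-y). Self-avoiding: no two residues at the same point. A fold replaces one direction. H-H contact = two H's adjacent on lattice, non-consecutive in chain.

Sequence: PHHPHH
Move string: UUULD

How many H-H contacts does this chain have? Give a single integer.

Positions: [(0, 0), (0, 1), (0, 2), (0, 3), (-1, 3), (-1, 2)]
H-H contact: residue 2 @(0,2) - residue 5 @(-1, 2)

Answer: 1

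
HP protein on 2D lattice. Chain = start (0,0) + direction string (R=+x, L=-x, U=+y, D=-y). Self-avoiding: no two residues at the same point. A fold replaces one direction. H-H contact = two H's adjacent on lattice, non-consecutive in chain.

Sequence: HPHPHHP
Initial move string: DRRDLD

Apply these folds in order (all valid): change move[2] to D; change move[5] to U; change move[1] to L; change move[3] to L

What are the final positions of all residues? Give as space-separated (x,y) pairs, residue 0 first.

Answer: (0,0) (0,-1) (-1,-1) (-1,-2) (-2,-2) (-3,-2) (-3,-1)

Derivation:
Initial moves: DRRDLD
Fold: move[2]->D => DRDDLD (positions: [(0, 0), (0, -1), (1, -1), (1, -2), (1, -3), (0, -3), (0, -4)])
Fold: move[5]->U => DRDDLU (positions: [(0, 0), (0, -1), (1, -1), (1, -2), (1, -3), (0, -3), (0, -2)])
Fold: move[1]->L => DLDDLU (positions: [(0, 0), (0, -1), (-1, -1), (-1, -2), (-1, -3), (-2, -3), (-2, -2)])
Fold: move[3]->L => DLDLLU (positions: [(0, 0), (0, -1), (-1, -1), (-1, -2), (-2, -2), (-3, -2), (-3, -1)])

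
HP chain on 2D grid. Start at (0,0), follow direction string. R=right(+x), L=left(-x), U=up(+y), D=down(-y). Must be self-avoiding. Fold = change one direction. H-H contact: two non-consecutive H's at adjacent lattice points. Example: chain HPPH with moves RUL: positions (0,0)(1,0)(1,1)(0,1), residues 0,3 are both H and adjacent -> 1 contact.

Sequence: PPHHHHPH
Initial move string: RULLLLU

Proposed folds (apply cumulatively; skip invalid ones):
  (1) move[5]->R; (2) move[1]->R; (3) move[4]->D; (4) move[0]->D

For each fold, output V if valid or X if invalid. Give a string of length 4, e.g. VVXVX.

Answer: XXVX

Derivation:
Initial: RULLLLU -> [(0, 0), (1, 0), (1, 1), (0, 1), (-1, 1), (-2, 1), (-3, 1), (-3, 2)]
Fold 1: move[5]->R => RULLLRU INVALID (collision), skipped
Fold 2: move[1]->R => RRLLLLU INVALID (collision), skipped
Fold 3: move[4]->D => RULLDLU VALID
Fold 4: move[0]->D => DULLDLU INVALID (collision), skipped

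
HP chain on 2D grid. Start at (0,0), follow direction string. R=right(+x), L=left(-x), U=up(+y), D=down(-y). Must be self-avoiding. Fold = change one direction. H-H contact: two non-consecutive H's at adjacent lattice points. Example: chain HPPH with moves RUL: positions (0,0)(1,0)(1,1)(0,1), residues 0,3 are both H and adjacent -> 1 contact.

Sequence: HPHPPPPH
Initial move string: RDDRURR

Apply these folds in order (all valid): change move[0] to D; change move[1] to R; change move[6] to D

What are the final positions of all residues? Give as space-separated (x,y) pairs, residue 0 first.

Answer: (0,0) (0,-1) (1,-1) (1,-2) (2,-2) (2,-1) (3,-1) (3,-2)

Derivation:
Initial moves: RDDRURR
Fold: move[0]->D => DDDRURR (positions: [(0, 0), (0, -1), (0, -2), (0, -3), (1, -3), (1, -2), (2, -2), (3, -2)])
Fold: move[1]->R => DRDRURR (positions: [(0, 0), (0, -1), (1, -1), (1, -2), (2, -2), (2, -1), (3, -1), (4, -1)])
Fold: move[6]->D => DRDRURD (positions: [(0, 0), (0, -1), (1, -1), (1, -2), (2, -2), (2, -1), (3, -1), (3, -2)])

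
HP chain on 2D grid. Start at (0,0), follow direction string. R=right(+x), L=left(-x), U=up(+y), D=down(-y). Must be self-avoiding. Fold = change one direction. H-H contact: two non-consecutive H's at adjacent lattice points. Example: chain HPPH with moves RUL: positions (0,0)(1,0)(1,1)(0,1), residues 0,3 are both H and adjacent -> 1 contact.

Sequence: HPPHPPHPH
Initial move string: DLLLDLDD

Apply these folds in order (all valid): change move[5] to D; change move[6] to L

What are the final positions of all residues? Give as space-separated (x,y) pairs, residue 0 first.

Initial moves: DLLLDLDD
Fold: move[5]->D => DLLLDDDD (positions: [(0, 0), (0, -1), (-1, -1), (-2, -1), (-3, -1), (-3, -2), (-3, -3), (-3, -4), (-3, -5)])
Fold: move[6]->L => DLLLDDLD (positions: [(0, 0), (0, -1), (-1, -1), (-2, -1), (-3, -1), (-3, -2), (-3, -3), (-4, -3), (-4, -4)])

Answer: (0,0) (0,-1) (-1,-1) (-2,-1) (-3,-1) (-3,-2) (-3,-3) (-4,-3) (-4,-4)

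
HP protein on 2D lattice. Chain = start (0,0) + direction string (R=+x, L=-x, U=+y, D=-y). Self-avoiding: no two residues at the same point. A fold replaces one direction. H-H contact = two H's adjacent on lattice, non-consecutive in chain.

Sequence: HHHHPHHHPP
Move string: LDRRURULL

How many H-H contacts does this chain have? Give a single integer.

Answer: 2

Derivation:
Positions: [(0, 0), (-1, 0), (-1, -1), (0, -1), (1, -1), (1, 0), (2, 0), (2, 1), (1, 1), (0, 1)]
H-H contact: residue 0 @(0,0) - residue 5 @(1, 0)
H-H contact: residue 0 @(0,0) - residue 3 @(0, -1)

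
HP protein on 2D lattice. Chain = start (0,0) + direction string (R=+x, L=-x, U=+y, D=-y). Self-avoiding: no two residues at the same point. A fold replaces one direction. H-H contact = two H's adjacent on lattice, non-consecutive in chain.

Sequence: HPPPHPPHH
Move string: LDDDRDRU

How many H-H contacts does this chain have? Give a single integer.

Positions: [(0, 0), (-1, 0), (-1, -1), (-1, -2), (-1, -3), (0, -3), (0, -4), (1, -4), (1, -3)]
No H-H contacts found.

Answer: 0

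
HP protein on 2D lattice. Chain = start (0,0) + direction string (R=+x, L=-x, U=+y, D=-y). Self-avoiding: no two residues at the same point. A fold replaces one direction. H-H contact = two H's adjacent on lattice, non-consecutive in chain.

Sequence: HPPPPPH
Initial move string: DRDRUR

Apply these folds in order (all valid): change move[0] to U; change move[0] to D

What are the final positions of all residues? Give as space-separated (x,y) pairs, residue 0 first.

Initial moves: DRDRUR
Fold: move[0]->U => URDRUR (positions: [(0, 0), (0, 1), (1, 1), (1, 0), (2, 0), (2, 1), (3, 1)])
Fold: move[0]->D => DRDRUR (positions: [(0, 0), (0, -1), (1, -1), (1, -2), (2, -2), (2, -1), (3, -1)])

Answer: (0,0) (0,-1) (1,-1) (1,-2) (2,-2) (2,-1) (3,-1)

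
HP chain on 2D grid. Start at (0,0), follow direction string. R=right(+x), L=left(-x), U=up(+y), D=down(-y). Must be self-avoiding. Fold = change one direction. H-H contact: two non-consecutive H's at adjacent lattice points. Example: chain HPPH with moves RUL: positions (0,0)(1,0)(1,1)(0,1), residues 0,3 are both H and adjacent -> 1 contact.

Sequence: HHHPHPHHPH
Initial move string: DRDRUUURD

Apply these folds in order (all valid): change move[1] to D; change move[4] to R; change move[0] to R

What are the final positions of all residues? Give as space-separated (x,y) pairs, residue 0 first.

Answer: (0,0) (1,0) (1,-1) (1,-2) (2,-2) (3,-2) (3,-1) (3,0) (4,0) (4,-1)

Derivation:
Initial moves: DRDRUUURD
Fold: move[1]->D => DDDRUUURD (positions: [(0, 0), (0, -1), (0, -2), (0, -3), (1, -3), (1, -2), (1, -1), (1, 0), (2, 0), (2, -1)])
Fold: move[4]->R => DDDRRUURD (positions: [(0, 0), (0, -1), (0, -2), (0, -3), (1, -3), (2, -3), (2, -2), (2, -1), (3, -1), (3, -2)])
Fold: move[0]->R => RDDRRUURD (positions: [(0, 0), (1, 0), (1, -1), (1, -2), (2, -2), (3, -2), (3, -1), (3, 0), (4, 0), (4, -1)])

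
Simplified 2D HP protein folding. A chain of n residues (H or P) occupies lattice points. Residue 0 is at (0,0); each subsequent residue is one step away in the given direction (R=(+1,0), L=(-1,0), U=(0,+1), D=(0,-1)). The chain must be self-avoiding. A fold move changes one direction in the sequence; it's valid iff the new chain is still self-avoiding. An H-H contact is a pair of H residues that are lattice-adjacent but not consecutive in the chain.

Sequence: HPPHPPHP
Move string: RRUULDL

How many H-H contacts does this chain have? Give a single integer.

Positions: [(0, 0), (1, 0), (2, 0), (2, 1), (2, 2), (1, 2), (1, 1), (0, 1)]
H-H contact: residue 3 @(2,1) - residue 6 @(1, 1)

Answer: 1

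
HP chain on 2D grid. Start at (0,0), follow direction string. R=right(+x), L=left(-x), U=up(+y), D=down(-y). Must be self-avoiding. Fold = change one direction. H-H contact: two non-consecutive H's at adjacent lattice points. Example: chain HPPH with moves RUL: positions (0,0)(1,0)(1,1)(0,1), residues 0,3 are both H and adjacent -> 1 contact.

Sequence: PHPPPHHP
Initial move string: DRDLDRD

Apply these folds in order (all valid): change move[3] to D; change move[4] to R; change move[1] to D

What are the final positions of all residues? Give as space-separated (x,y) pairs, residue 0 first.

Answer: (0,0) (0,-1) (0,-2) (0,-3) (0,-4) (1,-4) (2,-4) (2,-5)

Derivation:
Initial moves: DRDLDRD
Fold: move[3]->D => DRDDDRD (positions: [(0, 0), (0, -1), (1, -1), (1, -2), (1, -3), (1, -4), (2, -4), (2, -5)])
Fold: move[4]->R => DRDDRRD (positions: [(0, 0), (0, -1), (1, -1), (1, -2), (1, -3), (2, -3), (3, -3), (3, -4)])
Fold: move[1]->D => DDDDRRD (positions: [(0, 0), (0, -1), (0, -2), (0, -3), (0, -4), (1, -4), (2, -4), (2, -5)])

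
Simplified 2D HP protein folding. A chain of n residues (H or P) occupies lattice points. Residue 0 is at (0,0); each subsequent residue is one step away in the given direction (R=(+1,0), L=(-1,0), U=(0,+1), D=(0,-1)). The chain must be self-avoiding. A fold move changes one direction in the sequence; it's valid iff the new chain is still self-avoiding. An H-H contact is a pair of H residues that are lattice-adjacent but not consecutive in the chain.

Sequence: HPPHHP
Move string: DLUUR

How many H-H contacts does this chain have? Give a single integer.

Answer: 1

Derivation:
Positions: [(0, 0), (0, -1), (-1, -1), (-1, 0), (-1, 1), (0, 1)]
H-H contact: residue 0 @(0,0) - residue 3 @(-1, 0)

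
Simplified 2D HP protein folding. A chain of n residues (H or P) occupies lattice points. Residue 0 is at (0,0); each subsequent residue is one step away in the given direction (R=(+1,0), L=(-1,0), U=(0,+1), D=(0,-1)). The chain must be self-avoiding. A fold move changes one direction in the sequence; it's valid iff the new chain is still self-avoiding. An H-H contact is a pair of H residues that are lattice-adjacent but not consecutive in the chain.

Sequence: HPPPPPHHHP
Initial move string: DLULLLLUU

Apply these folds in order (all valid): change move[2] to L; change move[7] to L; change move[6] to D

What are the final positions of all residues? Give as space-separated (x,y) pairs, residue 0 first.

Answer: (0,0) (0,-1) (-1,-1) (-2,-1) (-3,-1) (-4,-1) (-5,-1) (-5,-2) (-6,-2) (-6,-1)

Derivation:
Initial moves: DLULLLLUU
Fold: move[2]->L => DLLLLLLUU (positions: [(0, 0), (0, -1), (-1, -1), (-2, -1), (-3, -1), (-4, -1), (-5, -1), (-6, -1), (-6, 0), (-6, 1)])
Fold: move[7]->L => DLLLLLLLU (positions: [(0, 0), (0, -1), (-1, -1), (-2, -1), (-3, -1), (-4, -1), (-5, -1), (-6, -1), (-7, -1), (-7, 0)])
Fold: move[6]->D => DLLLLLDLU (positions: [(0, 0), (0, -1), (-1, -1), (-2, -1), (-3, -1), (-4, -1), (-5, -1), (-5, -2), (-6, -2), (-6, -1)])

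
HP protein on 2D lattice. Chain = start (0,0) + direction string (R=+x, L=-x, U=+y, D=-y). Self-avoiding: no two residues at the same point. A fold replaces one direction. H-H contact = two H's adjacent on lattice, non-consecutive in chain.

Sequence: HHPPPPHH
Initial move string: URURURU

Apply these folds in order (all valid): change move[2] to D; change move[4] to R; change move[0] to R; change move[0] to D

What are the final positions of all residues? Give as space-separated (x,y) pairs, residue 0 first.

Initial moves: URURURU
Fold: move[2]->D => URDRURU (positions: [(0, 0), (0, 1), (1, 1), (1, 0), (2, 0), (2, 1), (3, 1), (3, 2)])
Fold: move[4]->R => URDRRRU (positions: [(0, 0), (0, 1), (1, 1), (1, 0), (2, 0), (3, 0), (4, 0), (4, 1)])
Fold: move[0]->R => RRDRRRU (positions: [(0, 0), (1, 0), (2, 0), (2, -1), (3, -1), (4, -1), (5, -1), (5, 0)])
Fold: move[0]->D => DRDRRRU (positions: [(0, 0), (0, -1), (1, -1), (1, -2), (2, -2), (3, -2), (4, -2), (4, -1)])

Answer: (0,0) (0,-1) (1,-1) (1,-2) (2,-2) (3,-2) (4,-2) (4,-1)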